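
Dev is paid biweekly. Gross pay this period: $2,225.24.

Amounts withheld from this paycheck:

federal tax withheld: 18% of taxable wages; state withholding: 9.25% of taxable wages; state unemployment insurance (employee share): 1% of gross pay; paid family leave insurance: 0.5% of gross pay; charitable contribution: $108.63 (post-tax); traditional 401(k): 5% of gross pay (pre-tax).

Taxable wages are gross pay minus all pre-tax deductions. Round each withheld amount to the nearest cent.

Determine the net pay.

$1,395.91

Traditional 401(k): $2,225.24 × 0.05 = $111.26
Taxable wages = $2,225.24 − $111.26 = $2,113.98
State withholding: $2,113.98 × 0.0925 = $195.54
Federal tax withheld: $2,113.98 × 0.18 = $380.52
Paid family leave insurance: $2,225.24 × 0.005 = $11.13
State unemployment insurance (employee share): $2,225.24 × 0.01 = $22.25
Charitable contribution: $108.63
Total deductions = $111.26 + $195.54 + $380.52 + $11.13 + $22.25 + $108.63 = $829.33
Net pay = $2,225.24 − $829.33 = $1,395.91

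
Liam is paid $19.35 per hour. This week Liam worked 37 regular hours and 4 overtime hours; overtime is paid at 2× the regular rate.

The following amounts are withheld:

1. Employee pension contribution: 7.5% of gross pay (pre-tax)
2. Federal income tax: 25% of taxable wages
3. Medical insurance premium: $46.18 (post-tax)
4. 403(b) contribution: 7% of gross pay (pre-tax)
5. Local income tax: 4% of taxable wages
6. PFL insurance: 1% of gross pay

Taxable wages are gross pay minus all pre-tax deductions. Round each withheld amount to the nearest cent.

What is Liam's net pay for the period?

Regular pay: 37 × $19.35 = $715.95
Overtime pay: 4 × $19.35 × 2 = $154.80
Gross pay = $715.95 + $154.80 = $870.75
403(b) contribution: $870.75 × 0.07 = $60.95
Employee pension contribution: $870.75 × 0.075 = $65.31
Pre-tax total = $60.95 + $65.31 = $126.26
Taxable wages = $870.75 − $126.26 = $744.49
Local income tax: $744.49 × 0.04 = $29.78
Federal income tax: $744.49 × 0.25 = $186.12
PFL insurance: $870.75 × 0.01 = $8.71
Medical insurance premium: $46.18
Total deductions = $60.95 + $65.31 + $29.78 + $186.12 + $8.71 + $46.18 = $397.05
Net pay = $870.75 − $397.05 = $473.70

$473.70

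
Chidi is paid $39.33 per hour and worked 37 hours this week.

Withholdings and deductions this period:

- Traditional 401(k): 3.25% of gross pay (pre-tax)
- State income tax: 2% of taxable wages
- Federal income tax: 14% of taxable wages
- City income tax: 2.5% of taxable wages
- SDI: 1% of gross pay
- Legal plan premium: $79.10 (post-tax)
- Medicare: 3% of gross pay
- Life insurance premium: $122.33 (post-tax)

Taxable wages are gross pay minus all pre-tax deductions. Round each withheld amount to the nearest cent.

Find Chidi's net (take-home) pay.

$887.81

Gross pay: 37 × $39.33 = $1,455.21
Traditional 401(k): $1,455.21 × 0.0325 = $47.29
Taxable wages = $1,455.21 − $47.29 = $1,407.92
Federal income tax: $1,407.92 × 0.14 = $197.11
City income tax: $1,407.92 × 0.025 = $35.20
State income tax: $1,407.92 × 0.02 = $28.16
SDI: $1,455.21 × 0.01 = $14.55
Medicare: $1,455.21 × 0.03 = $43.66
Legal plan premium: $79.10
Life insurance premium: $122.33
Total deductions = $47.29 + $197.11 + $35.20 + $28.16 + $14.55 + $43.66 + $79.10 + $122.33 = $567.40
Net pay = $1,455.21 − $567.40 = $887.81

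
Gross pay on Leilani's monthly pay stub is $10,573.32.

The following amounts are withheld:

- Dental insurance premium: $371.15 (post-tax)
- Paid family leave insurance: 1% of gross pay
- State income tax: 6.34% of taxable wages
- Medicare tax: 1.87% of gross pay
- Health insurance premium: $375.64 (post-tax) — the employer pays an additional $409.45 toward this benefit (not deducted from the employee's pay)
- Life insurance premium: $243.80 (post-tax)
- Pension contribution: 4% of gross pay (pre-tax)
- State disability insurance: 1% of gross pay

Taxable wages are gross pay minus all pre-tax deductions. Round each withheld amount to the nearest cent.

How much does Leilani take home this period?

$8,107.09

Pension contribution: $10,573.32 × 0.04 = $422.93
Taxable wages = $10,573.32 − $422.93 = $10,150.39
State income tax: $10,150.39 × 0.0634 = $643.53
Medicare tax: $10,573.32 × 0.0187 = $197.72
Paid family leave insurance: $10,573.32 × 0.01 = $105.73
State disability insurance: $10,573.32 × 0.01 = $105.73
Health insurance premium: $375.64
Dental insurance premium: $371.15
Life insurance premium: $243.80
(Employer's $409.45 toward health insurance premium is not withheld from the employee.)
Total deductions = $422.93 + $643.53 + $197.72 + $105.73 + $105.73 + $375.64 + $371.15 + $243.80 = $2,466.23
Net pay = $10,573.32 − $2,466.23 = $8,107.09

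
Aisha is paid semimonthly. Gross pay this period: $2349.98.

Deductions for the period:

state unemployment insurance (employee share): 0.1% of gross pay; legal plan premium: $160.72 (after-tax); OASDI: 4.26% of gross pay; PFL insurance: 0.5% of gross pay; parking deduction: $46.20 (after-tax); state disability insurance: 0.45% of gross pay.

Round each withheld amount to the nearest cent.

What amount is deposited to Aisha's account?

$2018.28

State disability insurance: $2349.98 × 0.0045 = $10.57
State unemployment insurance (employee share): $2349.98 × 0.001 = $2.35
PFL insurance: $2349.98 × 0.005 = $11.75
OASDI: $2349.98 × 0.0426 = $100.11
Parking deduction: $46.20
Legal plan premium: $160.72
Total deductions = $10.57 + $2.35 + $11.75 + $100.11 + $46.20 + $160.72 = $331.70
Net pay = $2349.98 − $331.70 = $2018.28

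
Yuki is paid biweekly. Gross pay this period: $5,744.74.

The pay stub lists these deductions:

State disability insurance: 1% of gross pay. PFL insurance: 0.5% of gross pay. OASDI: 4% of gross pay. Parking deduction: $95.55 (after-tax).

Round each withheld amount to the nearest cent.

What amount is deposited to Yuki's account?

$5,333.23

OASDI: $5,744.74 × 0.04 = $229.79
State disability insurance: $5,744.74 × 0.01 = $57.45
PFL insurance: $5,744.74 × 0.005 = $28.72
Parking deduction: $95.55
Total deductions = $229.79 + $57.45 + $28.72 + $95.55 = $411.51
Net pay = $5,744.74 − $411.51 = $5,333.23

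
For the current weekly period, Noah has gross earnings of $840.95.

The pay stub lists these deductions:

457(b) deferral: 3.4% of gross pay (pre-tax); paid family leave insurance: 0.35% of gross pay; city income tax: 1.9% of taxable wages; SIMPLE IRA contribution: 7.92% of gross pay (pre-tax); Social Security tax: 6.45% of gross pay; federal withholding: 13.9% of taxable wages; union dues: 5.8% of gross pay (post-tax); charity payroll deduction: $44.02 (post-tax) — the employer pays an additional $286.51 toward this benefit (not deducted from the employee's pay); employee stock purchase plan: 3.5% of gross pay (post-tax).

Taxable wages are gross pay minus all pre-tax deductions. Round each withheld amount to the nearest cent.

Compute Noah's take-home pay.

$448.52

457(b) deferral: $840.95 × 0.034 = $28.59
SIMPLE IRA contribution: $840.95 × 0.0792 = $66.60
Pre-tax total = $28.59 + $66.60 = $95.19
Taxable wages = $840.95 − $95.19 = $745.76
Federal withholding: $745.76 × 0.139 = $103.66
City income tax: $745.76 × 0.019 = $14.17
Social Security tax: $840.95 × 0.0645 = $54.24
Paid family leave insurance: $840.95 × 0.0035 = $2.94
Employee stock purchase plan: $840.95 × 0.035 = $29.43
Union dues: $840.95 × 0.058 = $48.78
Charity payroll deduction: $44.02
(Employer's $286.51 toward charity payroll deduction is not withheld from the employee.)
Total deductions = $28.59 + $66.60 + $103.66 + $14.17 + $54.24 + $2.94 + $29.43 + $48.78 + $44.02 = $392.43
Net pay = $840.95 − $392.43 = $448.52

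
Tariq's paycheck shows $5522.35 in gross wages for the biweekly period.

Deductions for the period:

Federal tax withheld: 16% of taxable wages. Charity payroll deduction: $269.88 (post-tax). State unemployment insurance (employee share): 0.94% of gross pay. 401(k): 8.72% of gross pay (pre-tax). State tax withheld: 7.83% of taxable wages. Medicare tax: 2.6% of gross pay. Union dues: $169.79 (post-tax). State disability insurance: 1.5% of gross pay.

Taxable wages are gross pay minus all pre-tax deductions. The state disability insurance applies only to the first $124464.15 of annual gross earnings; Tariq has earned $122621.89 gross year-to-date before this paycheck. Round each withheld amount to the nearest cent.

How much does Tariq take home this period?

$3176.79

401(k): $5522.35 × 0.0872 = $481.55
Taxable wages = $5522.35 − $481.55 = $5040.80
State tax withheld: $5040.80 × 0.0783 = $394.69
Federal tax withheld: $5040.80 × 0.16 = $806.53
Medicare tax: $5522.35 × 0.026 = $143.58
State unemployment insurance (employee share): $5522.35 × 0.0094 = $51.91
State disability insurance: only $124464.15 − $122621.89 = $1842.26 of this check is subject → $1842.26 × 0.015 = $27.63
Union dues: $169.79
Charity payroll deduction: $269.88
Total deductions = $481.55 + $394.69 + $806.53 + $143.58 + $51.91 + $27.63 + $169.79 + $269.88 = $2345.56
Net pay = $5522.35 − $2345.56 = $3176.79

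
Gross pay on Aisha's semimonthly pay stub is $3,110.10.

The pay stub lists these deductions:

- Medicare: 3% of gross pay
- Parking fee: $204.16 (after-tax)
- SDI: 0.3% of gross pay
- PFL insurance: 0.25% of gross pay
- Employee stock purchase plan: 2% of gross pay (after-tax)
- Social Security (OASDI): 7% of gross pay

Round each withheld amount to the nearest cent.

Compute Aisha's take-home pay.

$2,515.62

SDI: $3,110.10 × 0.003 = $9.33
Medicare: $3,110.10 × 0.03 = $93.30
Social Security (OASDI): $3,110.10 × 0.07 = $217.71
PFL insurance: $3,110.10 × 0.0025 = $7.78
Employee stock purchase plan: $3,110.10 × 0.02 = $62.20
Parking fee: $204.16
Total deductions = $9.33 + $93.30 + $217.71 + $7.78 + $62.20 + $204.16 = $594.48
Net pay = $3,110.10 − $594.48 = $2,515.62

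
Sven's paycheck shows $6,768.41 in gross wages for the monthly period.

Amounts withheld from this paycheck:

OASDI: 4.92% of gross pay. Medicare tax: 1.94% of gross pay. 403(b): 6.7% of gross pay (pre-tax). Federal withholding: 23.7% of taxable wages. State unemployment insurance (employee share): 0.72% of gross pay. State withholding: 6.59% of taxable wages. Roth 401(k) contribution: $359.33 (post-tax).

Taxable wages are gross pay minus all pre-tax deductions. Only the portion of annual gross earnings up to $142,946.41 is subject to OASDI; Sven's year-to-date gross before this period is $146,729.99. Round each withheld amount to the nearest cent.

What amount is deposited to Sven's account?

$3,862.77

403(b): $6,768.41 × 0.067 = $453.48
Taxable wages = $6,768.41 − $453.48 = $6,314.93
State withholding: $6,314.93 × 0.0659 = $416.15
Federal withholding: $6,314.93 × 0.237 = $1,496.64
Medicare tax: $6,768.41 × 0.0194 = $131.31
State unemployment insurance (employee share): $6,768.41 × 0.0072 = $48.73
OASDI: annual cap $142,946.41 already reached (YTD $146,729.99), so $0.00
Roth 401(k) contribution: $359.33
Total deductions = $453.48 + $416.15 + $1,496.64 + $131.31 + $48.73 + $0.00 + $359.33 = $2,905.64
Net pay = $6,768.41 − $2,905.64 = $3,862.77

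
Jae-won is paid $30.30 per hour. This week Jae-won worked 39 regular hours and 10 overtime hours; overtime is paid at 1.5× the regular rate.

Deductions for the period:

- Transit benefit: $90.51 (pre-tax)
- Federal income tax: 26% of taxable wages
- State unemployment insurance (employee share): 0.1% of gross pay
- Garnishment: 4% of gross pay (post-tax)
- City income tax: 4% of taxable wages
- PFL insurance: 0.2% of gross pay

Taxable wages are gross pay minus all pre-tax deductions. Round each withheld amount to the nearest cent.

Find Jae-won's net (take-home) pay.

$1,011.62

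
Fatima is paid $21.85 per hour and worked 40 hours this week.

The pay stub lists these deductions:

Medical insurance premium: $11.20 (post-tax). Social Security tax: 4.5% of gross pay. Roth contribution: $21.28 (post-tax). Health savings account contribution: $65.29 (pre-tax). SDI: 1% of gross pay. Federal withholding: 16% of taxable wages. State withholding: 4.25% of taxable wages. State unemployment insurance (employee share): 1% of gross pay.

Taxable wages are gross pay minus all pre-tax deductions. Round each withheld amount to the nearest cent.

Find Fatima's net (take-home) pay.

$555.66

Gross pay: 40 × $21.85 = $874.00
Health savings account contribution: $65.29
Taxable wages = $874.00 − $65.29 = $808.71
State withholding: $808.71 × 0.0425 = $34.37
Federal withholding: $808.71 × 0.16 = $129.39
Social Security tax: $874.00 × 0.045 = $39.33
State unemployment insurance (employee share): $874.00 × 0.01 = $8.74
SDI: $874.00 × 0.01 = $8.74
Medical insurance premium: $11.20
Roth contribution: $21.28
Total deductions = $65.29 + $34.37 + $129.39 + $39.33 + $8.74 + $8.74 + $11.20 + $21.28 = $318.34
Net pay = $874.00 − $318.34 = $555.66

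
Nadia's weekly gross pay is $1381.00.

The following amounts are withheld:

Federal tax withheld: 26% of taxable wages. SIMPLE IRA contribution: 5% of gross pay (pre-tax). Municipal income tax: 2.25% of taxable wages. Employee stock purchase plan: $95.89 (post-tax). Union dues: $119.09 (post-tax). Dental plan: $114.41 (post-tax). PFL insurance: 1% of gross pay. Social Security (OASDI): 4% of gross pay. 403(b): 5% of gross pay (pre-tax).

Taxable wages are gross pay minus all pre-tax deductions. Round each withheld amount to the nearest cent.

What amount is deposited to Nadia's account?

$493.34

SIMPLE IRA contribution: $1381.00 × 0.05 = $69.05
403(b): $1381.00 × 0.05 = $69.05
Pre-tax total = $69.05 + $69.05 = $138.10
Taxable wages = $1381.00 − $138.10 = $1242.90
Municipal income tax: $1242.90 × 0.0225 = $27.97
Federal tax withheld: $1242.90 × 0.26 = $323.15
PFL insurance: $1381.00 × 0.01 = $13.81
Social Security (OASDI): $1381.00 × 0.04 = $55.24
Union dues: $119.09
Dental plan: $114.41
Employee stock purchase plan: $95.89
Total deductions = $69.05 + $69.05 + $27.97 + $323.15 + $13.81 + $55.24 + $119.09 + $114.41 + $95.89 = $887.66
Net pay = $1381.00 − $887.66 = $493.34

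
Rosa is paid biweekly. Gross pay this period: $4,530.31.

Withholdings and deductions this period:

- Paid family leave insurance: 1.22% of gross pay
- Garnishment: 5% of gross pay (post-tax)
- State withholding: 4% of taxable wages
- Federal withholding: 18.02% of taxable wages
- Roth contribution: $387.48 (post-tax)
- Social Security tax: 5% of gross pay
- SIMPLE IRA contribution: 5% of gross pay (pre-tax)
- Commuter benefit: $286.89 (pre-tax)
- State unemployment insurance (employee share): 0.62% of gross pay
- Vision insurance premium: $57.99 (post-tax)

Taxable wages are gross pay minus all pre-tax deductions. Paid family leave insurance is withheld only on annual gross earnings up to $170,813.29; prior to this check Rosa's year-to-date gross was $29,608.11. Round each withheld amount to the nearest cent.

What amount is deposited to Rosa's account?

SIMPLE IRA contribution: $4,530.31 × 0.05 = $226.52
Commuter benefit: $286.89
Pre-tax total = $226.52 + $286.89 = $513.41
Taxable wages = $4,530.31 − $513.41 = $4,016.90
Federal withholding: $4,016.90 × 0.1802 = $723.85
State withholding: $4,016.90 × 0.04 = $160.68
Paid family leave insurance: cap not yet reached, full $4,530.31 is subject → $4,530.31 × 0.0122 = $55.27
State unemployment insurance (employee share): $4,530.31 × 0.0062 = $28.09
Social Security tax: $4,530.31 × 0.05 = $226.52
Roth contribution: $387.48
Garnishment: $4,530.31 × 0.05 = $226.52
Vision insurance premium: $57.99
Total deductions = $226.52 + $286.89 + $723.85 + $160.68 + $55.27 + $28.09 + $226.52 + $387.48 + $226.52 + $57.99 = $2,379.81
Net pay = $4,530.31 − $2,379.81 = $2,150.50

$2,150.50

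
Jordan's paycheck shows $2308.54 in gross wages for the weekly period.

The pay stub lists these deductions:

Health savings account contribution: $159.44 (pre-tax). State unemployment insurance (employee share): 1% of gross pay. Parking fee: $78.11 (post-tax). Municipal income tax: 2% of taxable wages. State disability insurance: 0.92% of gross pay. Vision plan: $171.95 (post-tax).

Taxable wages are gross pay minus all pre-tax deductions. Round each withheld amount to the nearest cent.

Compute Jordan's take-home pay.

$1811.73

Health savings account contribution: $159.44
Taxable wages = $2308.54 − $159.44 = $2149.10
Municipal income tax: $2149.10 × 0.02 = $42.98
State disability insurance: $2308.54 × 0.0092 = $21.24
State unemployment insurance (employee share): $2308.54 × 0.01 = $23.09
Vision plan: $171.95
Parking fee: $78.11
Total deductions = $159.44 + $42.98 + $21.24 + $23.09 + $171.95 + $78.11 = $496.81
Net pay = $2308.54 − $496.81 = $1811.73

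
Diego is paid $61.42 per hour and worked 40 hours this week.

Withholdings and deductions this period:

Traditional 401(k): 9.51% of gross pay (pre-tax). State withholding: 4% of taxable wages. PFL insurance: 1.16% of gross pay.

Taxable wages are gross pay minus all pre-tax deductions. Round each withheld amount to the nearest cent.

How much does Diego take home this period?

Gross pay: 40 × $61.42 = $2,456.80
Traditional 401(k): $2,456.80 × 0.0951 = $233.64
Taxable wages = $2,456.80 − $233.64 = $2,223.16
State withholding: $2,223.16 × 0.04 = $88.93
PFL insurance: $2,456.80 × 0.0116 = $28.50
Total deductions = $233.64 + $88.93 + $28.50 = $351.07
Net pay = $2,456.80 − $351.07 = $2,105.73

$2,105.73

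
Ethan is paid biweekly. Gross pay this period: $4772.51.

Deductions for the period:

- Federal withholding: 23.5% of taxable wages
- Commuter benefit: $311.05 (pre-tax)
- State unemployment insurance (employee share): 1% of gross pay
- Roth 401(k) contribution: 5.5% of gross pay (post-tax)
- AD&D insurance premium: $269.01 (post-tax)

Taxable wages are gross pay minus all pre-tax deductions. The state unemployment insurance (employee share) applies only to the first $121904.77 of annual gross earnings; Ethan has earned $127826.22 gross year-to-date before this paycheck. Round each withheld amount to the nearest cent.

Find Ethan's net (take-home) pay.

$2881.52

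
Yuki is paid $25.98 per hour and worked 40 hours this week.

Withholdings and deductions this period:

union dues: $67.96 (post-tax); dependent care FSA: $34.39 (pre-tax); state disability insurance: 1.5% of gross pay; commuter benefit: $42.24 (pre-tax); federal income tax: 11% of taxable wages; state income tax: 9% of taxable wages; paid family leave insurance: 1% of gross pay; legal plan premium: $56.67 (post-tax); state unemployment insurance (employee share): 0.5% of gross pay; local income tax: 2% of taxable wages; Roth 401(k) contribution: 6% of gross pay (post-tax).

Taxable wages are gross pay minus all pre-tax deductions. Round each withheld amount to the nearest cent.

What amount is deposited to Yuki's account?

Gross pay: 40 × $25.98 = $1039.20
Dependent care FSA: $34.39
Commuter benefit: $42.24
Pre-tax total = $34.39 + $42.24 = $76.63
Taxable wages = $1039.20 − $76.63 = $962.57
Federal income tax: $962.57 × 0.11 = $105.88
Local income tax: $962.57 × 0.02 = $19.25
State income tax: $962.57 × 0.09 = $86.63
State disability insurance: $1039.20 × 0.015 = $15.59
State unemployment insurance (employee share): $1039.20 × 0.005 = $5.20
Paid family leave insurance: $1039.20 × 0.01 = $10.39
Roth 401(k) contribution: $1039.20 × 0.06 = $62.35
Union dues: $67.96
Legal plan premium: $56.67
Total deductions = $34.39 + $42.24 + $105.88 + $19.25 + $86.63 + $15.59 + $5.20 + $10.39 + $62.35 + $67.96 + $56.67 = $506.55
Net pay = $1039.20 − $506.55 = $532.65

$532.65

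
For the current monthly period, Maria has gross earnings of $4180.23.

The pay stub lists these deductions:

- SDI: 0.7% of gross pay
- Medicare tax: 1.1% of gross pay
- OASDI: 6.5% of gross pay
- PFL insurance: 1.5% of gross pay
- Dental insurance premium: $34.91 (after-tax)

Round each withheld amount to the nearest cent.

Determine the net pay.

$3735.67

SDI: $4180.23 × 0.007 = $29.26
PFL insurance: $4180.23 × 0.015 = $62.70
OASDI: $4180.23 × 0.065 = $271.71
Medicare tax: $4180.23 × 0.011 = $45.98
Dental insurance premium: $34.91
Total deductions = $29.26 + $62.70 + $271.71 + $45.98 + $34.91 = $444.56
Net pay = $4180.23 − $444.56 = $3735.67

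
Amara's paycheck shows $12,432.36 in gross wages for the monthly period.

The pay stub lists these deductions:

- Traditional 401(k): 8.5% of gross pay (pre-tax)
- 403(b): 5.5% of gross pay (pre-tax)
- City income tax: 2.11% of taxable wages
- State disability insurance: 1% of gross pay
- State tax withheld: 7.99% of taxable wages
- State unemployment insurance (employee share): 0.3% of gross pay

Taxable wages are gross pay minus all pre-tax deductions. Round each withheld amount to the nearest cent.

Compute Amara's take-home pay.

403(b): $12,432.36 × 0.055 = $683.78
Traditional 401(k): $12,432.36 × 0.085 = $1,056.75
Pre-tax total = $683.78 + $1,056.75 = $1,740.53
Taxable wages = $12,432.36 − $1,740.53 = $10,691.83
City income tax: $10,691.83 × 0.0211 = $225.60
State tax withheld: $10,691.83 × 0.0799 = $854.28
State disability insurance: $12,432.36 × 0.01 = $124.32
State unemployment insurance (employee share): $12,432.36 × 0.003 = $37.30
Total deductions = $683.78 + $1,056.75 + $225.60 + $854.28 + $124.32 + $37.30 = $2,982.03
Net pay = $12,432.36 − $2,982.03 = $9,450.33

$9,450.33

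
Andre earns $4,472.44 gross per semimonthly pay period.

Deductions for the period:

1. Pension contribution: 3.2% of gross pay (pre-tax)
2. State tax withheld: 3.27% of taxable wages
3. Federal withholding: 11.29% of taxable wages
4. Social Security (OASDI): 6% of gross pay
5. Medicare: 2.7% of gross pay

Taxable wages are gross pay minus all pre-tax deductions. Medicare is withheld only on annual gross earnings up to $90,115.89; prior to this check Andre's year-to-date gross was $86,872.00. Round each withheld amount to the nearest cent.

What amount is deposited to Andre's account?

Pension contribution: $4,472.44 × 0.032 = $143.12
Taxable wages = $4,472.44 − $143.12 = $4,329.32
Federal withholding: $4,329.32 × 0.1129 = $488.78
State tax withheld: $4,329.32 × 0.0327 = $141.57
Social Security (OASDI): $4,472.44 × 0.06 = $268.35
Medicare: only $90,115.89 − $86,872.00 = $3,243.89 of this check is subject → $3,243.89 × 0.027 = $87.59
Total deductions = $143.12 + $488.78 + $141.57 + $268.35 + $87.59 = $1,129.41
Net pay = $4,472.44 − $1,129.41 = $3,343.03

$3,343.03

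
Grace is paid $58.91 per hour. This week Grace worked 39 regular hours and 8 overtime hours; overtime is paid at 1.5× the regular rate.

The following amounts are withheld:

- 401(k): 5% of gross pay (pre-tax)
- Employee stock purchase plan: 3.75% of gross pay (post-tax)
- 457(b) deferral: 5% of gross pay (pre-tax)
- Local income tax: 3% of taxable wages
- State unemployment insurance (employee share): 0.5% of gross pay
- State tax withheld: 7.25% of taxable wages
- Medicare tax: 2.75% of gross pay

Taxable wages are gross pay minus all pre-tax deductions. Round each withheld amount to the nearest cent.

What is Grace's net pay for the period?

$2216.50

Regular pay: 39 × $58.91 = $2297.49
Overtime pay: 8 × $58.91 × 1.5 = $706.92
Gross pay = $2297.49 + $706.92 = $3004.41
401(k): $3004.41 × 0.05 = $150.22
457(b) deferral: $3004.41 × 0.05 = $150.22
Pre-tax total = $150.22 + $150.22 = $300.44
Taxable wages = $3004.41 − $300.44 = $2703.97
Local income tax: $2703.97 × 0.03 = $81.12
State tax withheld: $2703.97 × 0.0725 = $196.04
Medicare tax: $3004.41 × 0.0275 = $82.62
State unemployment insurance (employee share): $3004.41 × 0.005 = $15.02
Employee stock purchase plan: $3004.41 × 0.0375 = $112.67
Total deductions = $150.22 + $150.22 + $81.12 + $196.04 + $82.62 + $15.02 + $112.67 = $787.91
Net pay = $3004.41 − $787.91 = $2216.50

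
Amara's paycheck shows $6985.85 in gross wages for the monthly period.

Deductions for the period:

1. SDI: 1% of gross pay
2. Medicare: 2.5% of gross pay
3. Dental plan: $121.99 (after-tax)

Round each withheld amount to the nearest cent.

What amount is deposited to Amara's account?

Medicare: $6985.85 × 0.025 = $174.65
SDI: $6985.85 × 0.01 = $69.86
Dental plan: $121.99
Total deductions = $174.65 + $69.86 + $121.99 = $366.50
Net pay = $6985.85 − $366.50 = $6619.35

$6619.35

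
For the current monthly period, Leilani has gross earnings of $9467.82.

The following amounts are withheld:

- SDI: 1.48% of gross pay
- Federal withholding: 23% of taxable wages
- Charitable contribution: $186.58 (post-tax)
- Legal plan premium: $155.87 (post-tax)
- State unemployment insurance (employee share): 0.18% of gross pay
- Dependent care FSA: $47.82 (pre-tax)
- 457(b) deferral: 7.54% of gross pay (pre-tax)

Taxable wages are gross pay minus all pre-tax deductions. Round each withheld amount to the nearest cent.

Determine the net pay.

$6204.11

Dependent care FSA: $47.82
457(b) deferral: $9467.82 × 0.0754 = $713.87
Pre-tax total = $47.82 + $713.87 = $761.69
Taxable wages = $9467.82 − $761.69 = $8706.13
Federal withholding: $8706.13 × 0.23 = $2002.41
SDI: $9467.82 × 0.0148 = $140.12
State unemployment insurance (employee share): $9467.82 × 0.0018 = $17.04
Charitable contribution: $186.58
Legal plan premium: $155.87
Total deductions = $47.82 + $713.87 + $2002.41 + $140.12 + $17.04 + $186.58 + $155.87 = $3263.71
Net pay = $9467.82 − $3263.71 = $6204.11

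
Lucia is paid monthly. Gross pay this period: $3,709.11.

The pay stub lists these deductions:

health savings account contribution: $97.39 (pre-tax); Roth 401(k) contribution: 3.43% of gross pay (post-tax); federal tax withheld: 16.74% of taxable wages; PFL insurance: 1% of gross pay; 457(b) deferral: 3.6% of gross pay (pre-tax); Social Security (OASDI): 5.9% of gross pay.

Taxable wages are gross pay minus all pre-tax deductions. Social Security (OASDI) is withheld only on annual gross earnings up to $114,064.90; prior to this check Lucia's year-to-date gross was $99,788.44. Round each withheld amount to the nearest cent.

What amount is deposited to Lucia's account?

$2,512.79

457(b) deferral: $3,709.11 × 0.036 = $133.53
Health savings account contribution: $97.39
Pre-tax total = $133.53 + $97.39 = $230.92
Taxable wages = $3,709.11 − $230.92 = $3,478.19
Federal tax withheld: $3,478.19 × 0.1674 = $582.25
Social Security (OASDI): cap not yet reached, full $3,709.11 is subject → $3,709.11 × 0.059 = $218.84
PFL insurance: $3,709.11 × 0.01 = $37.09
Roth 401(k) contribution: $3,709.11 × 0.0343 = $127.22
Total deductions = $133.53 + $97.39 + $582.25 + $218.84 + $37.09 + $127.22 = $1,196.32
Net pay = $3,709.11 − $1,196.32 = $2,512.79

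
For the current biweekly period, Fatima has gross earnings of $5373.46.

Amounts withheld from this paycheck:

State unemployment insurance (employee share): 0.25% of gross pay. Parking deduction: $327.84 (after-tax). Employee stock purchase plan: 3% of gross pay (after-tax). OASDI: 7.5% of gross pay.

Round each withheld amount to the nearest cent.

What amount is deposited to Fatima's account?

$4467.98

OASDI: $5373.46 × 0.075 = $403.01
State unemployment insurance (employee share): $5373.46 × 0.0025 = $13.43
Parking deduction: $327.84
Employee stock purchase plan: $5373.46 × 0.03 = $161.20
Total deductions = $403.01 + $13.43 + $327.84 + $161.20 = $905.48
Net pay = $5373.46 − $905.48 = $4467.98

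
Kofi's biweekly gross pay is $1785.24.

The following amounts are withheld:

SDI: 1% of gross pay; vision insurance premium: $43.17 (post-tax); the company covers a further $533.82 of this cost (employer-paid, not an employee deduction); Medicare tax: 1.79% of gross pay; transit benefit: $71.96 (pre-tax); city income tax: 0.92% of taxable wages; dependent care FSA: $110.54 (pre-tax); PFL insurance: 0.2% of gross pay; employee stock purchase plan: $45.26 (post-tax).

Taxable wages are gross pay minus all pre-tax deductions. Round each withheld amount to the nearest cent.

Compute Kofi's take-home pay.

$1446.18

Transit benefit: $71.96
Dependent care FSA: $110.54
Pre-tax total = $71.96 + $110.54 = $182.50
Taxable wages = $1785.24 − $182.50 = $1602.74
City income tax: $1602.74 × 0.0092 = $14.75
PFL insurance: $1785.24 × 0.002 = $3.57
SDI: $1785.24 × 0.01 = $17.85
Medicare tax: $1785.24 × 0.0179 = $31.96
Employee stock purchase plan: $45.26
Vision insurance premium: $43.17
(Employer's $533.82 toward vision insurance premium is not withheld from the employee.)
Total deductions = $71.96 + $110.54 + $14.75 + $3.57 + $17.85 + $31.96 + $45.26 + $43.17 = $339.06
Net pay = $1785.24 − $339.06 = $1446.18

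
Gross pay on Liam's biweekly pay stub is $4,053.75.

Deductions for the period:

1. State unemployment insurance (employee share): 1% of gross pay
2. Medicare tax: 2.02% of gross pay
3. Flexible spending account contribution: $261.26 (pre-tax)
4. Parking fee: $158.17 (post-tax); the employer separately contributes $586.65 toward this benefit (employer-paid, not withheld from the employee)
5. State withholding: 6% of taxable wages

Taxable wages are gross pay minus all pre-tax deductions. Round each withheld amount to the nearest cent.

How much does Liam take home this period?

$3,284.34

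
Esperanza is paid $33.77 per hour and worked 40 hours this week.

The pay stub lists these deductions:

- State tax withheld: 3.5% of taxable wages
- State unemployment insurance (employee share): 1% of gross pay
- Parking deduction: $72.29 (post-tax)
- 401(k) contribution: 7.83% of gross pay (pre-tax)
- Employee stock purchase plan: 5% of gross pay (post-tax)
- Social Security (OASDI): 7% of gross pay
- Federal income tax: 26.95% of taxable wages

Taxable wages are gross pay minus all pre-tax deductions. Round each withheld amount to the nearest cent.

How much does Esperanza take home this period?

$618.01

Gross pay: 40 × $33.77 = $1,350.80
401(k) contribution: $1,350.80 × 0.0783 = $105.77
Taxable wages = $1,350.80 − $105.77 = $1,245.03
State tax withheld: $1,245.03 × 0.035 = $43.58
Federal income tax: $1,245.03 × 0.2695 = $335.54
State unemployment insurance (employee share): $1,350.80 × 0.01 = $13.51
Social Security (OASDI): $1,350.80 × 0.07 = $94.56
Parking deduction: $72.29
Employee stock purchase plan: $1,350.80 × 0.05 = $67.54
Total deductions = $105.77 + $43.58 + $335.54 + $13.51 + $94.56 + $72.29 + $67.54 = $732.79
Net pay = $1,350.80 − $732.79 = $618.01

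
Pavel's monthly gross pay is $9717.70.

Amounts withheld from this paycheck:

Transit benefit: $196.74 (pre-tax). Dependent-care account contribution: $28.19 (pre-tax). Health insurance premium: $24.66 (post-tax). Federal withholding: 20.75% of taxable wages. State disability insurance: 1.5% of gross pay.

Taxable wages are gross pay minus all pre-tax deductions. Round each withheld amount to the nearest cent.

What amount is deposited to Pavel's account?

$7352.59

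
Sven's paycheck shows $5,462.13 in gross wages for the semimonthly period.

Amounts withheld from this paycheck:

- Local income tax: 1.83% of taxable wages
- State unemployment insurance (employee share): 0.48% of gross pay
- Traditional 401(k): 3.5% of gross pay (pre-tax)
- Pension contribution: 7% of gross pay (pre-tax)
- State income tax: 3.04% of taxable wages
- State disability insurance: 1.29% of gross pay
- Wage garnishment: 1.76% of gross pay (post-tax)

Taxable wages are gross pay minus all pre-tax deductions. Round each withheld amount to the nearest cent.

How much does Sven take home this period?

$4,457.73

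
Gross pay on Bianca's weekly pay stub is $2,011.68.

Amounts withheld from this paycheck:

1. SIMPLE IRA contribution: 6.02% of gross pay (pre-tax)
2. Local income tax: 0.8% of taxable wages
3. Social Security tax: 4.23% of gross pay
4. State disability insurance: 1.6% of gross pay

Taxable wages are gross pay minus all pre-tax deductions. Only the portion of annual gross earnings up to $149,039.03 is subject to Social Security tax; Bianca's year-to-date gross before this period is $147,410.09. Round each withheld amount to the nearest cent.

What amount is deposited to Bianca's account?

SIMPLE IRA contribution: $2,011.68 × 0.0602 = $121.10
Taxable wages = $2,011.68 − $121.10 = $1,890.58
Local income tax: $1,890.58 × 0.008 = $15.12
Social Security tax: only $149,039.03 − $147,410.09 = $1,628.94 of this check is subject → $1,628.94 × 0.0423 = $68.90
State disability insurance: $2,011.68 × 0.016 = $32.19
Total deductions = $121.10 + $15.12 + $68.90 + $32.19 = $237.31
Net pay = $2,011.68 − $237.31 = $1,774.37

$1,774.37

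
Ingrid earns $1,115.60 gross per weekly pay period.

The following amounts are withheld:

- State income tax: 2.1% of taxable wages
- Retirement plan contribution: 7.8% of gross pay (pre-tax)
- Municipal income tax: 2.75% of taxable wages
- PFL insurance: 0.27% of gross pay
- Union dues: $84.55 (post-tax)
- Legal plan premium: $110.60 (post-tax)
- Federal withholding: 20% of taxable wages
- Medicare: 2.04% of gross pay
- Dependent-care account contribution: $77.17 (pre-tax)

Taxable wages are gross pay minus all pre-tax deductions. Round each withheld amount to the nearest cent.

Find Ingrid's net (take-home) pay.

Dependent-care account contribution: $77.17
Retirement plan contribution: $1,115.60 × 0.078 = $87.02
Pre-tax total = $77.17 + $87.02 = $164.19
Taxable wages = $1,115.60 − $164.19 = $951.41
Municipal income tax: $951.41 × 0.0275 = $26.16
Federal withholding: $951.41 × 0.2 = $190.28
State income tax: $951.41 × 0.021 = $19.98
PFL insurance: $1,115.60 × 0.0027 = $3.01
Medicare: $1,115.60 × 0.0204 = $22.76
Legal plan premium: $110.60
Union dues: $84.55
Total deductions = $77.17 + $87.02 + $26.16 + $190.28 + $19.98 + $3.01 + $22.76 + $110.60 + $84.55 = $621.53
Net pay = $1,115.60 − $621.53 = $494.07

$494.07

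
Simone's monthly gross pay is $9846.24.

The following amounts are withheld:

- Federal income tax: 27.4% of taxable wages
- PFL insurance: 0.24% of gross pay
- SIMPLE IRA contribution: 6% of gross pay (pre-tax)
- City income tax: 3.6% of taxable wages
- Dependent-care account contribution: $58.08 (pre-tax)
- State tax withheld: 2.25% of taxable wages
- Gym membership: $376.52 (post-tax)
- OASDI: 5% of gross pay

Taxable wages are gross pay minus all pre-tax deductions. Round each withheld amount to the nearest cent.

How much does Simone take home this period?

$5246.80

Dependent-care account contribution: $58.08
SIMPLE IRA contribution: $9846.24 × 0.06 = $590.77
Pre-tax total = $58.08 + $590.77 = $648.85
Taxable wages = $9846.24 − $648.85 = $9197.39
State tax withheld: $9197.39 × 0.0225 = $206.94
City income tax: $9197.39 × 0.036 = $331.11
Federal income tax: $9197.39 × 0.274 = $2520.08
OASDI: $9846.24 × 0.05 = $492.31
PFL insurance: $9846.24 × 0.0024 = $23.63
Gym membership: $376.52
Total deductions = $58.08 + $590.77 + $206.94 + $331.11 + $2520.08 + $492.31 + $23.63 + $376.52 = $4599.44
Net pay = $9846.24 − $4599.44 = $5246.80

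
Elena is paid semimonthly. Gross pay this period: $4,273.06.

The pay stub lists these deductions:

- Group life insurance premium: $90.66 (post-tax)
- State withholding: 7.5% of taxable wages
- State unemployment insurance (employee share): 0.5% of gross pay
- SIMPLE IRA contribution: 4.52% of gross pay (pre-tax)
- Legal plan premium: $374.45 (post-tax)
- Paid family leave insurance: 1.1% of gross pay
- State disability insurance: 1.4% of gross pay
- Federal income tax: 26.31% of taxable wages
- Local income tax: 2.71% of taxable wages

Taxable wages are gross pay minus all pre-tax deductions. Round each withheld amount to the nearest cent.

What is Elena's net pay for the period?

$1,996.63

SIMPLE IRA contribution: $4,273.06 × 0.0452 = $193.14
Taxable wages = $4,273.06 − $193.14 = $4,079.92
State withholding: $4,079.92 × 0.075 = $305.99
Federal income tax: $4,079.92 × 0.2631 = $1,073.43
Local income tax: $4,079.92 × 0.0271 = $110.57
State disability insurance: $4,273.06 × 0.014 = $59.82
Paid family leave insurance: $4,273.06 × 0.011 = $47.00
State unemployment insurance (employee share): $4,273.06 × 0.005 = $21.37
Legal plan premium: $374.45
Group life insurance premium: $90.66
Total deductions = $193.14 + $305.99 + $1,073.43 + $110.57 + $59.82 + $47.00 + $21.37 + $374.45 + $90.66 = $2,276.43
Net pay = $4,273.06 − $2,276.43 = $1,996.63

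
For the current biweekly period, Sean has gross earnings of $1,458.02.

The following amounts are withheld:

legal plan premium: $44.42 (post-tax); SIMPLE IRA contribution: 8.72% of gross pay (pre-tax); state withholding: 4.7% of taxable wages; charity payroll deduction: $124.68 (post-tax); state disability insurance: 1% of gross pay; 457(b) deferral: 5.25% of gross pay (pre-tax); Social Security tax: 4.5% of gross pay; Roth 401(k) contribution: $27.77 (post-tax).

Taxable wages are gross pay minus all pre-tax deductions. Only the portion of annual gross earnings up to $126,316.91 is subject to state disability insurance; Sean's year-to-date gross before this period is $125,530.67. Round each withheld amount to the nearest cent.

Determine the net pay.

$925.04

457(b) deferral: $1,458.02 × 0.0525 = $76.55
SIMPLE IRA contribution: $1,458.02 × 0.0872 = $127.14
Pre-tax total = $76.55 + $127.14 = $203.69
Taxable wages = $1,458.02 − $203.69 = $1,254.33
State withholding: $1,254.33 × 0.047 = $58.95
State disability insurance: only $126,316.91 − $125,530.67 = $786.24 of this check is subject → $786.24 × 0.01 = $7.86
Social Security tax: $1,458.02 × 0.045 = $65.61
Legal plan premium: $44.42
Roth 401(k) contribution: $27.77
Charity payroll deduction: $124.68
Total deductions = $76.55 + $127.14 + $58.95 + $7.86 + $65.61 + $44.42 + $27.77 + $124.68 = $532.98
Net pay = $1,458.02 − $532.98 = $925.04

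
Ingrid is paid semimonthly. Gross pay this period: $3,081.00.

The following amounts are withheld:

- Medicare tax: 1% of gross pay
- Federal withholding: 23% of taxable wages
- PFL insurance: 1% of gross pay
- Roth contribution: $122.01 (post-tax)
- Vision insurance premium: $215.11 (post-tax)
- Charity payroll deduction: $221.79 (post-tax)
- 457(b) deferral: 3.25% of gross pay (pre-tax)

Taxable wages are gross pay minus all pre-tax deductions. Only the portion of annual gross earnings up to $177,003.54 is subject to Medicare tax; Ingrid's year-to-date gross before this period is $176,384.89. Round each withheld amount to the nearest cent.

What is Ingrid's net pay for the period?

457(b) deferral: $3,081.00 × 0.0325 = $100.13
Taxable wages = $3,081.00 − $100.13 = $2,980.87
Federal withholding: $2,980.87 × 0.23 = $685.60
PFL insurance: $3,081.00 × 0.01 = $30.81
Medicare tax: only $177,003.54 − $176,384.89 = $618.65 of this check is subject → $618.65 × 0.01 = $6.19
Charity payroll deduction: $221.79
Vision insurance premium: $215.11
Roth contribution: $122.01
Total deductions = $100.13 + $685.60 + $30.81 + $6.19 + $221.79 + $215.11 + $122.01 = $1,381.64
Net pay = $3,081.00 − $1,381.64 = $1,699.36

$1,699.36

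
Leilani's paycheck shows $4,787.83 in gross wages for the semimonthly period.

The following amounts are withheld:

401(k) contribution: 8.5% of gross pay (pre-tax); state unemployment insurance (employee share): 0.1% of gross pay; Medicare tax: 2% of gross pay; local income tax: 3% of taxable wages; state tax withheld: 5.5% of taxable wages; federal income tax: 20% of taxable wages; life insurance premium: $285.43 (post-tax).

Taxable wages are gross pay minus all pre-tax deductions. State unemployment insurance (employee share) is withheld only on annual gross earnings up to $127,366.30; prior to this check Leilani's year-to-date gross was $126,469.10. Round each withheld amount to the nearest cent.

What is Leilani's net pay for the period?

401(k) contribution: $4,787.83 × 0.085 = $406.97
Taxable wages = $4,787.83 − $406.97 = $4,380.86
Local income tax: $4,380.86 × 0.03 = $131.43
State tax withheld: $4,380.86 × 0.055 = $240.95
Federal income tax: $4,380.86 × 0.2 = $876.17
State unemployment insurance (employee share): only $127,366.30 − $126,469.10 = $897.20 of this check is subject → $897.20 × 0.001 = $0.90
Medicare tax: $4,787.83 × 0.02 = $95.76
Life insurance premium: $285.43
Total deductions = $406.97 + $131.43 + $240.95 + $876.17 + $0.90 + $95.76 + $285.43 = $2,037.61
Net pay = $4,787.83 − $2,037.61 = $2,750.22

$2,750.22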